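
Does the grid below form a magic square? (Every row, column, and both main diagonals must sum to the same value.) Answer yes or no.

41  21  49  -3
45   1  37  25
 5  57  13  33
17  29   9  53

Yes

Row 1: 41 + 21 + 49 + (-3) = 108.
Row 2: 45 + 1 + 37 + 25 = 108.
Row 3: 5 + 57 + 13 + 33 = 108.
Row 4: 17 + 29 + 9 + 53 = 108.
Column 1: 41 + 45 + 5 + 17 = 108.
Column 2: 21 + 1 + 57 + 29 = 108.
Column 3: 49 + 37 + 13 + 9 = 108.
Column 4: -3 + 25 + 33 + 53 = 108.
Main diagonal: 41 + 1 + 13 + 53 = 108.
Anti-diagonal: -3 + 37 + 57 + 17 = 108.
All lines sum to 108.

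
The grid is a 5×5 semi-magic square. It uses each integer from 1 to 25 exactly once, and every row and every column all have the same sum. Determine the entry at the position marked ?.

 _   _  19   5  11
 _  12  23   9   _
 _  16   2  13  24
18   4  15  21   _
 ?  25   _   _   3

The entries are 1 through 25, which sum to 325, so each line sums to 325/5 = 65.
Row 3 must total 65; the given cells sum to 55, so (3,1) = 10.
Row 4 needs 65; the known cells sum to 58, so (4,5) = 7.
From column 2, 65 − (12 + 16 + 4 + 25) gives (1,2) = 8.
The remaining cell in column 3 is (5,3) = 65 − 59 = 6.
Column 4 needs 65; the known cells sum to 48, so (5,4) = 17.
Column 5 must total 65; the given cells sum to 45, so (2,5) = 20.
Using row 1: 8 + 19 + 5 + 11 + ? → (1,1) = 65 − 43 = 22.
Row 2: 12 + 23 + 9 + 20 + ? = 65, so (2,1) = 1.
From row 5, 65 − (25 + 6 + 17 + 3) gives (5,1) = 14.

14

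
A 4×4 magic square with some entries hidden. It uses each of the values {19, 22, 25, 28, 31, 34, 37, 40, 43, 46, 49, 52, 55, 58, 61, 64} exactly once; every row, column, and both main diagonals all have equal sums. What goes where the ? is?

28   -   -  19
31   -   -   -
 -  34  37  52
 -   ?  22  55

The 16 entries sum to 664, so each line sums to 664/4 = 166.
Row 3 must total 166; the given cells sum to 123, so (3,1) = 43.
Using column 1: 28 + 31 + 43 + ? → (4,1) = 166 − 102 = 64.
The remaining cell in column 4 is (2,4) = 166 − 126 = 40.
Main diagonal needs 166; the known cells sum to 120, so (2,2) = 46.
From anti-diagonal, 166 − (19 + 34 + 64) gives (2,3) = 49.
Row 4: 64 + 22 + 55 + ? = 166, so (4,2) = 25.

25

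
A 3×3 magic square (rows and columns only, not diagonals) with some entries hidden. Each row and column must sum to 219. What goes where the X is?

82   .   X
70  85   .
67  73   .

76

Using row 2: 70 + 85 + ? → (2,3) = 219 − 155 = 64.
From row 3, 219 − (67 + 73) gives (3,3) = 79.
Column 2 needs 219; the known cells sum to 158, so (1,2) = 61.
Column 3 needs 219; the known cells sum to 143, so (1,3) = 76.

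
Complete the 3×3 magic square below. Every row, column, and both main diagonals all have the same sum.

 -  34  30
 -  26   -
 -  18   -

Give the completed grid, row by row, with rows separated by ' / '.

14 34 30 / 42 26 10 / 22 18 38

Column 2 is already complete: 34 + 26 + 18 = 78, so that is the magic constant.
Row 1 must total 78; the given cells sum to 64, so (1,1) = 14.
The remaining cell in main diagonal is (3,3) = 78 − 40 = 38.
Anti-diagonal needs 78; the known cells sum to 56, so (3,1) = 22.
From column 1, 78 − (14 + 22) gives (2,1) = 42.
The remaining cell in column 3 is (2,3) = 78 − 68 = 10.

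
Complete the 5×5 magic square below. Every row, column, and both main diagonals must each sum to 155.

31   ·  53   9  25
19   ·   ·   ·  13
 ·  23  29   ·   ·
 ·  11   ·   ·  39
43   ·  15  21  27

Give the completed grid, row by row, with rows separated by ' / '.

31 37 53 9 25 / 19 35 41 47 13 / 7 23 29 45 51 / 55 11 17 33 39 / 43 49 15 21 27

From row 1, 155 − (31 + 53 + 9 + 25) gives (1,2) = 37.
The remaining cell in row 5 is (5,2) = 155 − 106 = 49.
Column 2 needs 155; the known cells sum to 120, so (2,2) = 35.
Column 5 must total 155; the given cells sum to 104, so (3,5) = 51.
Main diagonal needs 155; the known cells sum to 122, so (4,4) = 33.
From anti-diagonal, 155 − (25 + 29 + 11 + 43) gives (2,4) = 47.
The remaining cell in row 2 is (2,3) = 155 − 114 = 41.
The remaining cell in column 3 is (4,3) = 155 − 138 = 17.
Column 4: 9 + 47 + 33 + 21 + ? = 155, so (3,4) = 45.
Using row 3: 23 + 29 + 45 + 51 + ? → (3,1) = 155 − 148 = 7.
From row 4, 155 − (11 + 17 + 33 + 39) gives (4,1) = 55.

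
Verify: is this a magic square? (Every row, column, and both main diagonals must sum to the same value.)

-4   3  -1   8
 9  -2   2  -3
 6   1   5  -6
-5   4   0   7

Yes

Row 1: -4 + 3 + (-1) + 8 = 6.
Row 2: 9 + (-2) + 2 + (-3) = 6.
Row 3: 6 + 1 + 5 + (-6) = 6.
Row 4: -5 + 4 + 0 + 7 = 6.
Column 1: -4 + 9 + 6 + (-5) = 6.
Column 2: 3 + (-2) + 1 + 4 = 6.
Column 3: -1 + 2 + 5 + 0 = 6.
Column 4: 8 + (-3) + (-6) + 7 = 6.
Main diagonal: -4 + (-2) + 5 + 7 = 6.
Anti-diagonal: 8 + 2 + 1 + (-5) = 6.
All lines sum to 6.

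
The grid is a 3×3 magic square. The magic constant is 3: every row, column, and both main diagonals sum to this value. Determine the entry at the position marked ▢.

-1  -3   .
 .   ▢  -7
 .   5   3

1

Using row 1: -1 + (-3) + ? → (1,3) = 3 − (-4) = 7.
From row 3, 3 − (5 + 3) gives (3,1) = -5.
Column 1: -1 + (-5) + ? = 3, so (2,1) = 9.
Using column 2: -3 + 5 + ? → (2,2) = 3 − 2 = 1.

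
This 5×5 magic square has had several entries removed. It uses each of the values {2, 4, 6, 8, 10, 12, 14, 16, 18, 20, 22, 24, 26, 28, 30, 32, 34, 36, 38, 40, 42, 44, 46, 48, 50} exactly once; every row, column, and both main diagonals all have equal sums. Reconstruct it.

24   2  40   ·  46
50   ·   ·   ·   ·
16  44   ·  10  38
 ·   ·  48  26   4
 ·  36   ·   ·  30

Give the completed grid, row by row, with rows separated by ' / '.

The 25 entries sum to 650, so each line sums to 650/5 = 130.
The remaining cell in row 1 is (1,4) = 130 − 112 = 18.
The remaining cell in row 3 is (3,3) = 130 − 108 = 22.
Column 5 must total 130; the given cells sum to 118, so (2,5) = 12.
Main diagonal: 24 + 22 + 26 + 30 + ? = 130, so (2,2) = 28.
Column 2 needs 130; the known cells sum to 110, so (4,2) = 20.
The remaining cell in row 4 is (4,1) = 130 − 98 = 32.
From column 1, 130 − (24 + 50 + 16 + 32) gives (5,1) = 8.
Anti-diagonal needs 130; the known cells sum to 96, so (2,4) = 34.
Using row 2: 50 + 28 + 34 + 12 + ? → (2,3) = 130 − 124 = 6.
Column 3: 40 + 6 + 22 + 48 + ? = 130, so (5,3) = 14.
Column 4: 18 + 34 + 10 + 26 + ? = 130, so (5,4) = 42.

24 2 40 18 46 / 50 28 6 34 12 / 16 44 22 10 38 / 32 20 48 26 4 / 8 36 14 42 30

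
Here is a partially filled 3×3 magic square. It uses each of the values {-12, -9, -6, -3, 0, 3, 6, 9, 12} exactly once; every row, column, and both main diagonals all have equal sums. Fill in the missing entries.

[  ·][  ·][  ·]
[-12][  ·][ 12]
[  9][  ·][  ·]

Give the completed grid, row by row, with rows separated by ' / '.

The 9 entries sum to 0, so each line sums to 0/3 = 0.
Row 2: -12 + 12 + ? = 0, so (2,2) = 0.
Column 1 needs 0; the known cells sum to -3, so (1,1) = 3.
Main diagonal: 3 + 0 + ? = 0, so (3,3) = -3.
The remaining cell in anti-diagonal is (1,3) = 0 − 9 = -9.
The remaining cell in row 1 is (1,2) = 0 − (-6) = 6.
Row 3 needs 0; the known cells sum to 6, so (3,2) = -6.

3 6 -9 / -12 0 12 / 9 -6 -3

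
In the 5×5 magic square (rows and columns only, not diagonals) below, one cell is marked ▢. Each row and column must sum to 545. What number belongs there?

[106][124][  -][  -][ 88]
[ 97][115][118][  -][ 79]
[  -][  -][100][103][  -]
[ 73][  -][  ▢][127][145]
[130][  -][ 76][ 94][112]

109

Using row 2: 97 + 115 + 118 + 79 + ? → (2,4) = 545 − 409 = 136.
The remaining cell in row 5 is (5,2) = 545 − 412 = 133.
Column 1 needs 545; the known cells sum to 406, so (3,1) = 139.
Using column 4: 136 + 103 + 127 + 94 + ? → (1,4) = 545 − 460 = 85.
The remaining cell in column 5 is (3,5) = 545 − 424 = 121.
Using row 1: 106 + 124 + 85 + 88 + ? → (1,3) = 545 − 403 = 142.
Row 3 must total 545; the given cells sum to 463, so (3,2) = 82.
Column 2 needs 545; the known cells sum to 454, so (4,2) = 91.
Column 3 must total 545; the given cells sum to 436, so (4,3) = 109.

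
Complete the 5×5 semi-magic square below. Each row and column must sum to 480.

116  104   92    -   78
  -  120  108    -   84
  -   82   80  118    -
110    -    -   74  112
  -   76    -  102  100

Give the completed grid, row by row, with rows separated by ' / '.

Row 1 must total 480; the given cells sum to 390, so (1,4) = 90.
Column 2: 104 + 120 + 82 + 76 + ? = 480, so (4,2) = 98.
Column 4 needs 480; the known cells sum to 384, so (2,4) = 96.
Column 5 must total 480; the given cells sum to 374, so (3,5) = 106.
The remaining cell in row 2 is (2,1) = 480 − 408 = 72.
The remaining cell in row 3 is (3,1) = 480 − 386 = 94.
Row 4 must total 480; the given cells sum to 394, so (4,3) = 86.
Column 1 must total 480; the given cells sum to 392, so (5,1) = 88.
Column 3 needs 480; the known cells sum to 366, so (5,3) = 114.

116 104 92 90 78 / 72 120 108 96 84 / 94 82 80 118 106 / 110 98 86 74 112 / 88 76 114 102 100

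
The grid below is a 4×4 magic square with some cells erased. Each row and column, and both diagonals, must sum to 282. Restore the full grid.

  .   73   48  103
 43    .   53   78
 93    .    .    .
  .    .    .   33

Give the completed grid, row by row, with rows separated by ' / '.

58 73 48 103 / 43 108 53 78 / 93 38 83 68 / 88 63 98 33

The remaining cell in row 1 is (1,1) = 282 − 224 = 58.
Row 2 must total 282; the given cells sum to 174, so (2,2) = 108.
Column 1 needs 282; the known cells sum to 194, so (4,1) = 88.
Column 4 needs 282; the known cells sum to 214, so (3,4) = 68.
Main diagonal needs 282; the known cells sum to 199, so (3,3) = 83.
Anti-diagonal must total 282; the given cells sum to 244, so (3,2) = 38.
Column 2 needs 282; the known cells sum to 219, so (4,2) = 63.
Column 3 needs 282; the known cells sum to 184, so (4,3) = 98.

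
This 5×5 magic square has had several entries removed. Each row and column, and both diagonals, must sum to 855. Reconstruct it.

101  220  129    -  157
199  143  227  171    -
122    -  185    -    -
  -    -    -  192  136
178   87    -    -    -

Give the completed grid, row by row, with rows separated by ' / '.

The remaining cell in row 1 is (1,4) = 855 − 607 = 248.
Row 2 needs 855; the known cells sum to 740, so (2,5) = 115.
Column 1: 101 + 199 + 122 + 178 + ? = 855, so (4,1) = 255.
From main diagonal, 855 − (101 + 143 + 185 + 192) gives (5,5) = 234.
Anti-diagonal must total 855; the given cells sum to 691, so (4,2) = 164.
Row 4 must total 855; the given cells sum to 747, so (4,3) = 108.
The remaining cell in column 2 is (3,2) = 855 − 614 = 241.
Using column 3: 129 + 227 + 185 + 108 + ? → (5,3) = 855 − 649 = 206.
Using column 5: 157 + 115 + 136 + 234 + ? → (3,5) = 855 − 642 = 213.
From row 3, 855 − (122 + 241 + 185 + 213) gives (3,4) = 94.
The remaining cell in row 5 is (5,4) = 855 − 705 = 150.

101 220 129 248 157 / 199 143 227 171 115 / 122 241 185 94 213 / 255 164 108 192 136 / 178 87 206 150 234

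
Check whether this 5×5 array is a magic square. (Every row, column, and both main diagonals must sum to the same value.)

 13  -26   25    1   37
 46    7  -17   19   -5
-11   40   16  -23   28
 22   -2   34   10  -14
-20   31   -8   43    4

Row 1: 13 + (-26) + 25 + 1 + 37 = 50.
Row 2: 46 + 7 + (-17) + 19 + (-5) = 50.
Row 3: -11 + 40 + 16 + (-23) + 28 = 50.
Row 4: 22 + (-2) + 34 + 10 + (-14) = 50.
Row 5: -20 + 31 + (-8) + 43 + 4 = 50.
Column 1: 13 + 46 + (-11) + 22 + (-20) = 50.
Column 2: -26 + 7 + 40 + (-2) + 31 = 50.
Column 3: 25 + (-17) + 16 + 34 + (-8) = 50.
Column 4: 1 + 19 + (-23) + 10 + 43 = 50.
Column 5: 37 + (-5) + 28 + (-14) + 4 = 50.
Main diagonal: 13 + 7 + 16 + 10 + 4 = 50.
Anti-diagonal: 37 + 19 + 16 + (-2) + (-20) = 50.
All lines sum to 50.

Yes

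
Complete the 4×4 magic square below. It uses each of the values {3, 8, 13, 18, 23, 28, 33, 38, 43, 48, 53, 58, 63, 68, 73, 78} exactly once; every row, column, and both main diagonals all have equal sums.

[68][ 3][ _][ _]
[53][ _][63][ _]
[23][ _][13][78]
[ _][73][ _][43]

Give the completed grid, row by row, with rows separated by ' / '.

68 3 58 33 / 53 38 63 8 / 23 48 13 78 / 18 73 28 43

The 16 entries sum to 648, so each line sums to 648/4 = 162.
Row 3 needs 162; the known cells sum to 114, so (3,2) = 48.
Column 1 needs 162; the known cells sum to 144, so (4,1) = 18.
The remaining cell in column 2 is (2,2) = 162 − 124 = 38.
From anti-diagonal, 162 − (63 + 48 + 18) gives (1,4) = 33.
From row 1, 162 − (68 + 3 + 33) gives (1,3) = 58.
The remaining cell in row 2 is (2,4) = 162 − 154 = 8.
Row 4 must total 162; the given cells sum to 134, so (4,3) = 28.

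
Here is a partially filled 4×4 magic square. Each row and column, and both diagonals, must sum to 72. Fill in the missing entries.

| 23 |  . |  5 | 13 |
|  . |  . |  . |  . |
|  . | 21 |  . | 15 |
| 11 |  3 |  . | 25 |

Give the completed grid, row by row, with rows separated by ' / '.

From row 1, 72 − (23 + 5 + 13) gives (1,2) = 31.
From row 4, 72 − (11 + 3 + 25) gives (4,3) = 33.
Column 2 must total 72; the given cells sum to 55, so (2,2) = 17.
Column 4 needs 72; the known cells sum to 53, so (2,4) = 19.
The remaining cell in main diagonal is (3,3) = 72 − 65 = 7.
The remaining cell in anti-diagonal is (2,3) = 72 − 45 = 27.
Row 2 needs 72; the known cells sum to 63, so (2,1) = 9.
The remaining cell in row 3 is (3,1) = 72 − 43 = 29.

23 31 5 13 / 9 17 27 19 / 29 21 7 15 / 11 3 33 25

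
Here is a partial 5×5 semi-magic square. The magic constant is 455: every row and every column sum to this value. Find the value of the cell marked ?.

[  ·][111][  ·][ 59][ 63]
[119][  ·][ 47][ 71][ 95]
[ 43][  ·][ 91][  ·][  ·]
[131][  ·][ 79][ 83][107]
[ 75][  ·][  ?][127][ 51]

103

Row 2 needs 455; the known cells sum to 332, so (2,2) = 123.
From row 4, 455 − (131 + 79 + 83 + 107) gives (4,2) = 55.
Column 1: 119 + 43 + 131 + 75 + ? = 455, so (1,1) = 87.
From column 4, 455 − (59 + 71 + 83 + 127) gives (3,4) = 115.
Column 5 must total 455; the given cells sum to 316, so (3,5) = 139.
The remaining cell in row 1 is (1,3) = 455 − 320 = 135.
The remaining cell in row 3 is (3,2) = 455 − 388 = 67.
Column 2 needs 455; the known cells sum to 356, so (5,2) = 99.
Column 3 must total 455; the given cells sum to 352, so (5,3) = 103.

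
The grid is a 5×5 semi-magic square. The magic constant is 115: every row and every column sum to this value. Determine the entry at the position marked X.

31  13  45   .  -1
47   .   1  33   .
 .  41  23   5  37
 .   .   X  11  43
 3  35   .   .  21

Row 1 needs 115; the known cells sum to 88, so (1,4) = 27.
The remaining cell in row 3 is (3,1) = 115 − 106 = 9.
From column 1, 115 − (31 + 47 + 9 + 3) gives (4,1) = 25.
Using column 4: 27 + 33 + 5 + 11 + ? → (5,4) = 115 − 76 = 39.
Column 5 needs 115; the known cells sum to 100, so (2,5) = 15.
Row 2 needs 115; the known cells sum to 96, so (2,2) = 19.
Using row 5: 3 + 35 + 39 + 21 + ? → (5,3) = 115 − 98 = 17.
Column 2 needs 115; the known cells sum to 108, so (4,2) = 7.
Column 3 needs 115; the known cells sum to 86, so (4,3) = 29.

29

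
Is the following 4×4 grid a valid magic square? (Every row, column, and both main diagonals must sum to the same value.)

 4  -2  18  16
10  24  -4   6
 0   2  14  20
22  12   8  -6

Yes

Row 1: 4 + (-2) + 18 + 16 = 36.
Row 2: 10 + 24 + (-4) + 6 = 36.
Row 3: 0 + 2 + 14 + 20 = 36.
Row 4: 22 + 12 + 8 + (-6) = 36.
Column 1: 4 + 10 + 0 + 22 = 36.
Column 2: -2 + 24 + 2 + 12 = 36.
Column 3: 18 + (-4) + 14 + 8 = 36.
Column 4: 16 + 6 + 20 + (-6) = 36.
Main diagonal: 4 + 24 + 14 + (-6) = 36.
Anti-diagonal: 16 + (-4) + 2 + 22 = 36.
All lines sum to 36.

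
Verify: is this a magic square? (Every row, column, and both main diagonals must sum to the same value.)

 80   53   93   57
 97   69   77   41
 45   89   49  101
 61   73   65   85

No — main diagonal sums to 283 but row 4 sums to 284.

Row 1: 80 + 53 + 93 + 57 = 283.
Row 2: 97 + 69 + 77 + 41 = 284.
Row 3: 45 + 89 + 49 + 101 = 284.
Row 4: 61 + 73 + 65 + 85 = 284.
Column 1: 80 + 97 + 45 + 61 = 283.
Column 2: 53 + 69 + 89 + 73 = 284.
Column 3: 93 + 77 + 49 + 65 = 284.
Column 4: 57 + 41 + 101 + 85 = 284.
Main diagonal: 80 + 69 + 49 + 85 = 283.
Anti-diagonal: 57 + 77 + 89 + 61 = 284.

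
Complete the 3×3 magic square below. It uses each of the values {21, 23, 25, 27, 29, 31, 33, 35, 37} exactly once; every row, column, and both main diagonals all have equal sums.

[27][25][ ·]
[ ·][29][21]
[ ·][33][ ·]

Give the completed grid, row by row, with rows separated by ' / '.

The 9 entries sum to 261, so each line sums to 261/3 = 87.
Row 1: 27 + 25 + ? = 87, so (1,3) = 35.
Row 2: 29 + 21 + ? = 87, so (2,1) = 37.
Column 1 must total 87; the given cells sum to 64, so (3,1) = 23.
Column 3 needs 87; the known cells sum to 56, so (3,3) = 31.

27 25 35 / 37 29 21 / 23 33 31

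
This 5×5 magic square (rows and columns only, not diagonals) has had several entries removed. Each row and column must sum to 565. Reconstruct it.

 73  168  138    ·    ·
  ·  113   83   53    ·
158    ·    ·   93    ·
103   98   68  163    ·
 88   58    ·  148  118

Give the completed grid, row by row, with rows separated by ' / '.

The remaining cell in row 4 is (4,5) = 565 − 432 = 133.
Using row 5: 88 + 58 + 148 + 118 + ? → (5,3) = 565 − 412 = 153.
From column 1, 565 − (73 + 158 + 103 + 88) gives (2,1) = 143.
Column 2 needs 565; the known cells sum to 437, so (3,2) = 128.
The remaining cell in column 3 is (3,3) = 565 − 442 = 123.
Column 4 must total 565; the given cells sum to 457, so (1,4) = 108.
Using row 1: 73 + 168 + 138 + 108 + ? → (1,5) = 565 − 487 = 78.
Row 2: 143 + 113 + 83 + 53 + ? = 565, so (2,5) = 173.
Using row 3: 158 + 128 + 123 + 93 + ? → (3,5) = 565 − 502 = 63.

73 168 138 108 78 / 143 113 83 53 173 / 158 128 123 93 63 / 103 98 68 163 133 / 88 58 153 148 118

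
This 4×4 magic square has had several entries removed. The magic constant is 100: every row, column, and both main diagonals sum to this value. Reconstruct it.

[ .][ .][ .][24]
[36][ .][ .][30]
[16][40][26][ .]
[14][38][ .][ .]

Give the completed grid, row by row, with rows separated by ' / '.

34 10 32 24 / 36 12 22 30 / 16 40 26 18 / 14 38 20 28

Row 3 must total 100; the given cells sum to 82, so (3,4) = 18.
Column 1 must total 100; the given cells sum to 66, so (1,1) = 34.
The remaining cell in column 4 is (4,4) = 100 − 72 = 28.
Using main diagonal: 34 + 26 + 28 + ? → (2,2) = 100 − 88 = 12.
Anti-diagonal: 24 + 40 + 14 + ? = 100, so (2,3) = 22.
Row 4 needs 100; the known cells sum to 80, so (4,3) = 20.
Using column 2: 12 + 40 + 38 + ? → (1,2) = 100 − 90 = 10.
Column 3: 22 + 26 + 20 + ? = 100, so (1,3) = 32.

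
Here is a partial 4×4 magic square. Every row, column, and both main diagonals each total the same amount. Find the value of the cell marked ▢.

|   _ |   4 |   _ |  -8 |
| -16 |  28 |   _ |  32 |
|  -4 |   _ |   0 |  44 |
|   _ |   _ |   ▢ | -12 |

24

Column 4 is complete and sums to 56; that is the magic constant.
From row 2, 56 − (-16 + 28 + 32) gives (2,3) = 12.
Row 3: -4 + 0 + 44 + ? = 56, so (3,2) = 16.
Column 2 needs 56; the known cells sum to 48, so (4,2) = 8.
From main diagonal, 56 − (28 + 0 + (-12)) gives (1,1) = 40.
Using anti-diagonal: -8 + 12 + 16 + ? → (4,1) = 56 − 20 = 36.
Row 1 needs 56; the known cells sum to 36, so (1,3) = 20.
Row 4: 36 + 8 + (-12) + ? = 56, so (4,3) = 24.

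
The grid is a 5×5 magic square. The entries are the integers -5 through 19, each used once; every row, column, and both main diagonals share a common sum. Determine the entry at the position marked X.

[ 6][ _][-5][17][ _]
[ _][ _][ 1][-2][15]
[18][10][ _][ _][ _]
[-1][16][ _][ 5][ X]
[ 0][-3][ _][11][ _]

The entries are -5 through 19, which sum to 175, so each line sums to 175/5 = 35.
The remaining cell in column 1 is (2,1) = 35 − 23 = 12.
Column 4 must total 35; the given cells sum to 31, so (3,4) = 4.
Using row 2: 12 + 1 + (-2) + 15 + ? → (2,2) = 35 − 26 = 9.
The remaining cell in column 2 is (1,2) = 35 − 32 = 3.
Using row 1: 6 + 3 + (-5) + 17 + ? → (1,5) = 35 − 21 = 14.
The remaining cell in anti-diagonal is (3,3) = 35 − 28 = 7.
Using row 3: 18 + 10 + 7 + 4 + ? → (3,5) = 35 − 39 = -4.
The remaining cell in main diagonal is (5,5) = 35 − 27 = 8.
From row 5, 35 − (0 + (-3) + 11 + 8) gives (5,3) = 19.
The remaining cell in column 3 is (4,3) = 35 − 22 = 13.
The remaining cell in column 5 is (4,5) = 35 − 33 = 2.

2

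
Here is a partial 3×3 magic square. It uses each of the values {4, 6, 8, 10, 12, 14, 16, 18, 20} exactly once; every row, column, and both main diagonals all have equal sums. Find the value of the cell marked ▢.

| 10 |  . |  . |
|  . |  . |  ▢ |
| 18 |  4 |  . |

16

The 9 entries sum to 108, so each line sums to 108/3 = 36.
Using row 3: 18 + 4 + ? → (3,3) = 36 − 22 = 14.
From column 1, 36 − (10 + 18) gives (2,1) = 8.
From main diagonal, 36 − (10 + 14) gives (2,2) = 12.
From anti-diagonal, 36 − (12 + 18) gives (1,3) = 6.
Row 1: 10 + 6 + ? = 36, so (1,2) = 20.
The remaining cell in row 2 is (2,3) = 36 − 20 = 16.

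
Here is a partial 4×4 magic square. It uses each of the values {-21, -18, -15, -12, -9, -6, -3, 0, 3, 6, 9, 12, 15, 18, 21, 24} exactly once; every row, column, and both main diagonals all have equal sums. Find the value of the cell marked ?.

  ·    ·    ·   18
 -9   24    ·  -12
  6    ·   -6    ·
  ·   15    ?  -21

The 16 entries sum to 24, so each line sums to 24/4 = 6.
The remaining cell in row 2 is (2,3) = 6 − 3 = 3.
From column 4, 6 − (18 + (-12) + (-21)) gives (3,4) = 21.
Main diagonal: 24 + (-6) + (-21) + ? = 6, so (1,1) = 9.
Using row 3: 6 + (-6) + 21 + ? → (3,2) = 6 − 21 = -15.
Column 1 needs 6; the known cells sum to 6, so (4,1) = 0.
From column 2, 6 − (24 + (-15) + 15) gives (1,2) = -18.
Row 1 must total 6; the given cells sum to 9, so (1,3) = -3.
Using row 4: 0 + 15 + (-21) + ? → (4,3) = 6 − (-6) = 12.

12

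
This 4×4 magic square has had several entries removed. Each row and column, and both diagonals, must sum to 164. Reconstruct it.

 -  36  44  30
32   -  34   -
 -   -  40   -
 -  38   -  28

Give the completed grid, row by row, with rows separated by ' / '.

54 36 44 30 / 32 42 34 56 / 26 48 40 50 / 52 38 46 28

From row 1, 164 − (36 + 44 + 30) gives (1,1) = 54.
Column 3 must total 164; the given cells sum to 118, so (4,3) = 46.
From main diagonal, 164 − (54 + 40 + 28) gives (2,2) = 42.
The remaining cell in row 2 is (2,4) = 164 − 108 = 56.
From row 4, 164 − (38 + 46 + 28) gives (4,1) = 52.
Column 1 must total 164; the given cells sum to 138, so (3,1) = 26.
Column 2: 36 + 42 + 38 + ? = 164, so (3,2) = 48.
From column 4, 164 − (30 + 56 + 28) gives (3,4) = 50.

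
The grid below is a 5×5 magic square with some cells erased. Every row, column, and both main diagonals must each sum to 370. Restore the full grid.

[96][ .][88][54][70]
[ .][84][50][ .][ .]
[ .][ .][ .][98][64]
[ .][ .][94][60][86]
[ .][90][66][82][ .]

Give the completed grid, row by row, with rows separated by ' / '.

Row 1 must total 370; the given cells sum to 308, so (1,2) = 62.
Column 3 must total 370; the given cells sum to 298, so (3,3) = 72.
Using column 4: 54 + 98 + 60 + 82 + ? → (2,4) = 370 − 294 = 76.
From main diagonal, 370 − (96 + 84 + 72 + 60) gives (5,5) = 58.
From row 5, 370 − (90 + 66 + 82 + 58) gives (5,1) = 74.
Column 5 needs 370; the known cells sum to 278, so (2,5) = 92.
The remaining cell in anti-diagonal is (4,2) = 370 − 292 = 78.
Row 2 must total 370; the given cells sum to 302, so (2,1) = 68.
Using row 4: 78 + 94 + 60 + 86 + ? → (4,1) = 370 − 318 = 52.
The remaining cell in column 1 is (3,1) = 370 − 290 = 80.
Column 2 needs 370; the known cells sum to 314, so (3,2) = 56.

96 62 88 54 70 / 68 84 50 76 92 / 80 56 72 98 64 / 52 78 94 60 86 / 74 90 66 82 58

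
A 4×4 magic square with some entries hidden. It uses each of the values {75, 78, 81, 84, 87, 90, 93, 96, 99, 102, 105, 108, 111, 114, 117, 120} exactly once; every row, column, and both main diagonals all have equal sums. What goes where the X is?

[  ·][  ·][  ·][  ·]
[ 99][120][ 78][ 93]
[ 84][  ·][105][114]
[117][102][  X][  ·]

The 16 entries sum to 1560, so each line sums to 1560/4 = 390.
Row 3: 84 + 105 + 114 + ? = 390, so (3,2) = 87.
Using column 1: 99 + 84 + 117 + ? → (1,1) = 390 − 300 = 90.
Column 2 needs 390; the known cells sum to 309, so (1,2) = 81.
Main diagonal: 90 + 120 + 105 + ? = 390, so (4,4) = 75.
From anti-diagonal, 390 − (78 + 87 + 117) gives (1,4) = 108.
Row 1 needs 390; the known cells sum to 279, so (1,3) = 111.
Using row 4: 117 + 102 + 75 + ? → (4,3) = 390 − 294 = 96.

96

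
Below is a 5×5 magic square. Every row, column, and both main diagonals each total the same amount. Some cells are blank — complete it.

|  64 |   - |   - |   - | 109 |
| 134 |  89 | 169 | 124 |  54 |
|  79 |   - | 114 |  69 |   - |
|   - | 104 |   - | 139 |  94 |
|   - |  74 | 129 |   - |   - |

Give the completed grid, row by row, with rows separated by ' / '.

64 144 99 154 109 / 134 89 169 124 54 / 79 159 114 69 149 / 174 104 59 139 94 / 119 74 129 84 164

Row 2 is already complete: 134 + 89 + 169 + 124 + 54 = 570, so that is the magic constant.
From main diagonal, 570 − (64 + 89 + 114 + 139) gives (5,5) = 164.
Anti-diagonal needs 570; the known cells sum to 451, so (5,1) = 119.
From row 5, 570 − (119 + 74 + 129 + 164) gives (5,4) = 84.
From column 1, 570 − (64 + 134 + 79 + 119) gives (4,1) = 174.
From column 4, 570 − (124 + 69 + 139 + 84) gives (1,4) = 154.
Column 5 needs 570; the known cells sum to 421, so (3,5) = 149.
From row 3, 570 − (79 + 114 + 69 + 149) gives (3,2) = 159.
From row 4, 570 − (174 + 104 + 139 + 94) gives (4,3) = 59.
Column 2 must total 570; the given cells sum to 426, so (1,2) = 144.
Using column 3: 169 + 114 + 59 + 129 + ? → (1,3) = 570 − 471 = 99.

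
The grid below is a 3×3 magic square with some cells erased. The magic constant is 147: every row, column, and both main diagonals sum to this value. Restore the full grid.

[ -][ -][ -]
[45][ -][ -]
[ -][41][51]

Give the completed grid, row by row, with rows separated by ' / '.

From row 3, 147 − (41 + 51) gives (3,1) = 55.
The remaining cell in column 1 is (1,1) = 147 − 100 = 47.
Main diagonal: 47 + 51 + ? = 147, so (2,2) = 49.
Anti-diagonal needs 147; the known cells sum to 104, so (1,3) = 43.
Row 1 must total 147; the given cells sum to 90, so (1,2) = 57.
The remaining cell in row 2 is (2,3) = 147 − 94 = 53.

47 57 43 / 45 49 53 / 55 41 51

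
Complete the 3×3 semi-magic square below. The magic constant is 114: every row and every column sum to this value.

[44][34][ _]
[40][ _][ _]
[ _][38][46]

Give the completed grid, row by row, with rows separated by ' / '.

Using row 1: 44 + 34 + ? → (1,3) = 114 − 78 = 36.
The remaining cell in row 3 is (3,1) = 114 − 84 = 30.
Using column 2: 34 + 38 + ? → (2,2) = 114 − 72 = 42.
The remaining cell in column 3 is (2,3) = 114 − 82 = 32.

44 34 36 / 40 42 32 / 30 38 46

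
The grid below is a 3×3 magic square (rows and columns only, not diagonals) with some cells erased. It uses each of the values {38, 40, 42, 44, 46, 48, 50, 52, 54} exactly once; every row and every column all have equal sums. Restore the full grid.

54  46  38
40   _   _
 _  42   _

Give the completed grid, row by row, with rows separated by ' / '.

The 9 entries sum to 414, so each line sums to 414/3 = 138.
The remaining cell in column 1 is (3,1) = 138 − 94 = 44.
Column 2 needs 138; the known cells sum to 88, so (2,2) = 50.
Row 2 needs 138; the known cells sum to 90, so (2,3) = 48.
From row 3, 138 − (44 + 42) gives (3,3) = 52.

54 46 38 / 40 50 48 / 44 42 52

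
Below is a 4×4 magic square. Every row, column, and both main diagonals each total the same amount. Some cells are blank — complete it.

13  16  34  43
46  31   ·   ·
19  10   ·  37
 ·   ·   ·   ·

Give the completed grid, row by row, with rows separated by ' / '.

13 16 34 43 / 46 31 25 4 / 19 10 40 37 / 28 49 7 22

Row 1 is already complete: 13 + 16 + 34 + 43 = 106, so that is the magic constant.
Row 3: 19 + 10 + 37 + ? = 106, so (3,3) = 40.
The remaining cell in column 1 is (4,1) = 106 − 78 = 28.
Column 2: 16 + 31 + 10 + ? = 106, so (4,2) = 49.
Using main diagonal: 13 + 31 + 40 + ? → (4,4) = 106 − 84 = 22.
The remaining cell in anti-diagonal is (2,3) = 106 − 81 = 25.
Row 2 needs 106; the known cells sum to 102, so (2,4) = 4.
From row 4, 106 − (28 + 49 + 22) gives (4,3) = 7.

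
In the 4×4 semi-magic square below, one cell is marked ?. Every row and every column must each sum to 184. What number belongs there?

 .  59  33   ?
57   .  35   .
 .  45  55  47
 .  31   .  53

41

From row 3, 184 − (45 + 55 + 47) gives (3,1) = 37.
Column 2: 59 + 45 + 31 + ? = 184, so (2,2) = 49.
From column 3, 184 − (33 + 35 + 55) gives (4,3) = 61.
Row 2: 57 + 49 + 35 + ? = 184, so (2,4) = 43.
The remaining cell in row 4 is (4,1) = 184 − 145 = 39.
Column 1 needs 184; the known cells sum to 133, so (1,1) = 51.
Column 4: 43 + 47 + 53 + ? = 184, so (1,4) = 41.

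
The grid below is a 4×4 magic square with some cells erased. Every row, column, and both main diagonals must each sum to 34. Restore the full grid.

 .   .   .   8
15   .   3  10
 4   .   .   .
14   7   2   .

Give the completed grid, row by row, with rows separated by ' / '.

Row 2: 15 + 3 + 10 + ? = 34, so (2,2) = 6.
Row 4: 14 + 7 + 2 + ? = 34, so (4,4) = 11.
Using column 1: 15 + 4 + 14 + ? → (1,1) = 34 − 33 = 1.
Column 4 needs 34; the known cells sum to 29, so (3,4) = 5.
Main diagonal: 1 + 6 + 11 + ? = 34, so (3,3) = 16.
Anti-diagonal: 8 + 3 + 14 + ? = 34, so (3,2) = 9.
The remaining cell in column 2 is (1,2) = 34 − 22 = 12.
Column 3: 3 + 16 + 2 + ? = 34, so (1,3) = 13.

1 12 13 8 / 15 6 3 10 / 4 9 16 5 / 14 7 2 11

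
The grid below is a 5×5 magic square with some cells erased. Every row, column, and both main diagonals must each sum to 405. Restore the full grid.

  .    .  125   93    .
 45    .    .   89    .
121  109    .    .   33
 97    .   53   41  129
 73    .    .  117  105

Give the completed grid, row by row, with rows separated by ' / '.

69 37 125 93 81 / 45 113 101 89 57 / 121 109 77 65 33 / 97 85 53 41 129 / 73 61 49 117 105

The remaining cell in row 4 is (4,2) = 405 − 320 = 85.
From column 1, 405 − (45 + 121 + 97 + 73) gives (1,1) = 69.
The remaining cell in column 4 is (3,4) = 405 − 340 = 65.
Row 3 must total 405; the given cells sum to 328, so (3,3) = 77.
The remaining cell in main diagonal is (2,2) = 405 − 292 = 113.
Using anti-diagonal: 89 + 77 + 85 + 73 + ? → (1,5) = 405 − 324 = 81.
Row 1: 69 + 125 + 93 + 81 + ? = 405, so (1,2) = 37.
Column 2 needs 405; the known cells sum to 344, so (5,2) = 61.
Using column 5: 81 + 33 + 129 + 105 + ? → (2,5) = 405 − 348 = 57.
Row 2 needs 405; the known cells sum to 304, so (2,3) = 101.
The remaining cell in row 5 is (5,3) = 405 − 356 = 49.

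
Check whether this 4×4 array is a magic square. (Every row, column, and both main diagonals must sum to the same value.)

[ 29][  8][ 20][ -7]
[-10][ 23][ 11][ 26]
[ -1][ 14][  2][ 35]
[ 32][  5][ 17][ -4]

Yes

Row 1: 29 + 8 + 20 + (-7) = 50.
Row 2: -10 + 23 + 11 + 26 = 50.
Row 3: -1 + 14 + 2 + 35 = 50.
Row 4: 32 + 5 + 17 + (-4) = 50.
Column 1: 29 + (-10) + (-1) + 32 = 50.
Column 2: 8 + 23 + 14 + 5 = 50.
Column 3: 20 + 11 + 2 + 17 = 50.
Column 4: -7 + 26 + 35 + (-4) = 50.
Main diagonal: 29 + 23 + 2 + (-4) = 50.
Anti-diagonal: -7 + 11 + 14 + 32 = 50.
All lines sum to 50.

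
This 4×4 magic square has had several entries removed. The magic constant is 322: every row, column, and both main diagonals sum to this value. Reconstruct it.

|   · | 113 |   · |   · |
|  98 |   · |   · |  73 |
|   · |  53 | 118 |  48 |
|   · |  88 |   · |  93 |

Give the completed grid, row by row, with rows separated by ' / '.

43 113 58 108 / 98 68 83 73 / 103 53 118 48 / 78 88 63 93

Using row 3: 53 + 118 + 48 + ? → (3,1) = 322 − 219 = 103.
The remaining cell in column 2 is (2,2) = 322 − 254 = 68.
Column 4 must total 322; the given cells sum to 214, so (1,4) = 108.
From main diagonal, 322 − (68 + 118 + 93) gives (1,1) = 43.
Row 1: 43 + 113 + 108 + ? = 322, so (1,3) = 58.
Using row 2: 98 + 68 + 73 + ? → (2,3) = 322 − 239 = 83.
From column 1, 322 − (43 + 98 + 103) gives (4,1) = 78.
Column 3: 58 + 83 + 118 + ? = 322, so (4,3) = 63.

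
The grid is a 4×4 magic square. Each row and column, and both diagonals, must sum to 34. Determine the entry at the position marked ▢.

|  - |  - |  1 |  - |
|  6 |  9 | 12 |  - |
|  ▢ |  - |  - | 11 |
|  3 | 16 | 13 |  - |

10

Row 2 must total 34; the given cells sum to 27, so (2,4) = 7.
Row 4: 3 + 16 + 13 + ? = 34, so (4,4) = 2.
Using column 3: 1 + 12 + 13 + ? → (3,3) = 34 − 26 = 8.
Column 4 must total 34; the given cells sum to 20, so (1,4) = 14.
Main diagonal must total 34; the given cells sum to 19, so (1,1) = 15.
Anti-diagonal: 14 + 12 + 3 + ? = 34, so (3,2) = 5.
Using row 1: 15 + 1 + 14 + ? → (1,2) = 34 − 30 = 4.
From row 3, 34 − (5 + 8 + 11) gives (3,1) = 10.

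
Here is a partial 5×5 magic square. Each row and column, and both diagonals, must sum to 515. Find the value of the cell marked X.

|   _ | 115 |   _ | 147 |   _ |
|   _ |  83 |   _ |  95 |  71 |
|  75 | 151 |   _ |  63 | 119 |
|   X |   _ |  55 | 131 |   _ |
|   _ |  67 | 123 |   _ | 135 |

143

The remaining cell in row 3 is (3,3) = 515 − 408 = 107.
Column 2 needs 515; the known cells sum to 416, so (4,2) = 99.
From column 4, 515 − (147 + 95 + 63 + 131) gives (5,4) = 79.
Main diagonal must total 515; the given cells sum to 456, so (1,1) = 59.
The remaining cell in row 5 is (5,1) = 515 − 404 = 111.
Using anti-diagonal: 95 + 107 + 99 + 111 + ? → (1,5) = 515 − 412 = 103.
From row 1, 515 − (59 + 115 + 147 + 103) gives (1,3) = 91.
Using column 3: 91 + 107 + 55 + 123 + ? → (2,3) = 515 − 376 = 139.
Column 5: 103 + 71 + 119 + 135 + ? = 515, so (4,5) = 87.
Row 2 must total 515; the given cells sum to 388, so (2,1) = 127.
Row 4 must total 515; the given cells sum to 372, so (4,1) = 143.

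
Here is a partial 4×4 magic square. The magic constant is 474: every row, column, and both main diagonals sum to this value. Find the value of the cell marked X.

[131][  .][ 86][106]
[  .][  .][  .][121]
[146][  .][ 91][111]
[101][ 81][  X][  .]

156

Row 1 needs 474; the known cells sum to 323, so (1,2) = 151.
Using row 3: 146 + 91 + 111 + ? → (3,2) = 474 − 348 = 126.
From column 1, 474 − (131 + 146 + 101) gives (2,1) = 96.
Using column 2: 151 + 126 + 81 + ? → (2,2) = 474 − 358 = 116.
Column 4 must total 474; the given cells sum to 338, so (4,4) = 136.
Anti-diagonal: 106 + 126 + 101 + ? = 474, so (2,3) = 141.
Row 4: 101 + 81 + 136 + ? = 474, so (4,3) = 156.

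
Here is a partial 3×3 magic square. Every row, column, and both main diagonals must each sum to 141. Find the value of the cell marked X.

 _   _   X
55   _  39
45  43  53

Using row 2: 55 + 39 + ? → (2,2) = 141 − 94 = 47.
From column 1, 141 − (55 + 45) gives (1,1) = 41.
From column 2, 141 − (47 + 43) gives (1,2) = 51.
From column 3, 141 − (39 + 53) gives (1,3) = 49.

49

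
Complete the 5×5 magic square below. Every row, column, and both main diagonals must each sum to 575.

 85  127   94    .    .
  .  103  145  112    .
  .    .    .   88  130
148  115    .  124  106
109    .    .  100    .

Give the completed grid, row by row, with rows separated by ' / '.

Row 4: 148 + 115 + 124 + 106 + ? = 575, so (4,3) = 82.
Column 4: 112 + 88 + 124 + 100 + ? = 575, so (1,4) = 151.
Row 1: 85 + 127 + 94 + 151 + ? = 575, so (1,5) = 118.
Anti-diagonal needs 575; the known cells sum to 454, so (3,3) = 121.
The remaining cell in column 3 is (5,3) = 575 − 442 = 133.
Main diagonal must total 575; the given cells sum to 433, so (5,5) = 142.
From row 5, 575 − (109 + 133 + 100 + 142) gives (5,2) = 91.
Using column 2: 127 + 103 + 115 + 91 + ? → (3,2) = 575 − 436 = 139.
Using column 5: 118 + 130 + 106 + 142 + ? → (2,5) = 575 − 496 = 79.
From row 2, 575 − (103 + 145 + 112 + 79) gives (2,1) = 136.
The remaining cell in row 3 is (3,1) = 575 − 478 = 97.

85 127 94 151 118 / 136 103 145 112 79 / 97 139 121 88 130 / 148 115 82 124 106 / 109 91 133 100 142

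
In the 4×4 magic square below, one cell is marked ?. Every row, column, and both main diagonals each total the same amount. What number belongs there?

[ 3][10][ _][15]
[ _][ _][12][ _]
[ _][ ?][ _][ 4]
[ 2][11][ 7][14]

Row 4 is complete and sums to 34; that is the magic constant.
From row 1, 34 − (3 + 10 + 15) gives (1,3) = 6.
Column 3 must total 34; the given cells sum to 25, so (3,3) = 9.
Column 4 must total 34; the given cells sum to 33, so (2,4) = 1.
Using main diagonal: 3 + 9 + 14 + ? → (2,2) = 34 − 26 = 8.
Anti-diagonal must total 34; the given cells sum to 29, so (3,2) = 5.

5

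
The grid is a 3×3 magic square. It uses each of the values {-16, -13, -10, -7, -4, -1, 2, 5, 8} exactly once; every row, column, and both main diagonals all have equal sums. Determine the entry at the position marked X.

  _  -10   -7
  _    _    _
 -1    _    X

The 9 entries sum to -36, so each line sums to -36/3 = -12.
The remaining cell in row 1 is (1,1) = -12 − (-17) = 5.
Column 1: 5 + (-1) + ? = -12, so (2,1) = -16.
Anti-diagonal needs -12; the known cells sum to -8, so (2,2) = -4.
Row 2 needs -12; the known cells sum to -20, so (2,3) = 8.
Column 2 must total -12; the given cells sum to -14, so (3,2) = 2.
Using column 3: -7 + 8 + ? → (3,3) = -12 − 1 = -13.

-13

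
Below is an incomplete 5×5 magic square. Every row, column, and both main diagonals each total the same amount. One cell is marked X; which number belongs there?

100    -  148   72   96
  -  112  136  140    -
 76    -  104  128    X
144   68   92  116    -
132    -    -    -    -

Anti-diagonal is complete and sums to 540; that is the magic constant.
From row 1, 540 − (100 + 148 + 72 + 96) gives (1,2) = 124.
Row 4: 144 + 68 + 92 + 116 + ? = 540, so (4,5) = 120.
Column 1: 100 + 76 + 144 + 132 + ? = 540, so (2,1) = 88.
Using column 3: 148 + 136 + 104 + 92 + ? → (5,3) = 540 − 480 = 60.
Using column 4: 72 + 140 + 128 + 116 + ? → (5,4) = 540 − 456 = 84.
The remaining cell in main diagonal is (5,5) = 540 − 432 = 108.
Row 2: 88 + 112 + 136 + 140 + ? = 540, so (2,5) = 64.
From row 5, 540 − (132 + 60 + 84 + 108) gives (5,2) = 156.
Column 2 must total 540; the given cells sum to 460, so (3,2) = 80.
Column 5: 96 + 64 + 120 + 108 + ? = 540, so (3,5) = 152.

152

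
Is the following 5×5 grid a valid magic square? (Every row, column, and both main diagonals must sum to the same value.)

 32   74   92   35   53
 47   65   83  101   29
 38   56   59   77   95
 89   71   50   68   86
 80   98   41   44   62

No — column 2 sums to 364 but main diagonal sums to 286.

Row 1: 32 + 74 + 92 + 35 + 53 = 286.
Row 2: 47 + 65 + 83 + 101 + 29 = 325.
Row 3: 38 + 56 + 59 + 77 + 95 = 325.
Row 4: 89 + 71 + 50 + 68 + 86 = 364.
Row 5: 80 + 98 + 41 + 44 + 62 = 325.
Column 1: 32 + 47 + 38 + 89 + 80 = 286.
Column 2: 74 + 65 + 56 + 71 + 98 = 364.
Column 3: 92 + 83 + 59 + 50 + 41 = 325.
Column 4: 35 + 101 + 77 + 68 + 44 = 325.
Column 5: 53 + 29 + 95 + 86 + 62 = 325.
Main diagonal: 32 + 65 + 59 + 68 + 62 = 286.
Anti-diagonal: 53 + 101 + 59 + 71 + 80 = 364.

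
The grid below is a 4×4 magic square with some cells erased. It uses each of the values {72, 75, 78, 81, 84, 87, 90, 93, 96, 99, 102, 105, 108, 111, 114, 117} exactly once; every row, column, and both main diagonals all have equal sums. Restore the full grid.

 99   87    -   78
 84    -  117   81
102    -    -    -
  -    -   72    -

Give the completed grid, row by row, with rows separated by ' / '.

The 16 entries sum to 1512, so each line sums to 1512/4 = 378.
The remaining cell in row 1 is (1,3) = 378 − 264 = 114.
Row 2: 84 + 117 + 81 + ? = 378, so (2,2) = 96.
Column 1 must total 378; the given cells sum to 285, so (4,1) = 93.
The remaining cell in column 3 is (3,3) = 378 − 303 = 75.
Main diagonal needs 378; the known cells sum to 270, so (4,4) = 108.
From anti-diagonal, 378 − (78 + 117 + 93) gives (3,2) = 90.
The remaining cell in row 3 is (3,4) = 378 − 267 = 111.
Row 4: 93 + 72 + 108 + ? = 378, so (4,2) = 105.

99 87 114 78 / 84 96 117 81 / 102 90 75 111 / 93 105 72 108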